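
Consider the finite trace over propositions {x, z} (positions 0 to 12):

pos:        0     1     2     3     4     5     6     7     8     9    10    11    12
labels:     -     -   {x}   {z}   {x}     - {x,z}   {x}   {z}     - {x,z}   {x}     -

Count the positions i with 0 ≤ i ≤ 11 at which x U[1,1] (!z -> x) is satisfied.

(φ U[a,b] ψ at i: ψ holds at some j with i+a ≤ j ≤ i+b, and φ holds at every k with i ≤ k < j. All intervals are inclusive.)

4

Evaluate at each i in [0,11]:
  i=0: ✗ (no rhs in [1,1])
  i=1: ✗ (lhs fails at k=1 before rhs at j=2)
  i=2: ✓ (rhs at j=3; lhs holds on [2,2])
  i=3: ✗ (lhs fails at k=3 before rhs at j=4)
  i=4: ✗ (no rhs in [5,5])
  i=5: ✗ (lhs fails at k=5 before rhs at j=6)
  i=6: ✓ (rhs at j=7; lhs holds on [6,6])
  i=7: ✓ (rhs at j=8; lhs holds on [7,7])
  i=8: ✗ (no rhs in [9,9])
  i=9: ✗ (lhs fails at k=9 before rhs at j=10)
  i=10: ✓ (rhs at j=11; lhs holds on [10,10])
  i=11: ✗ (no rhs in [12,12])
Positions where it holds: {2, 6, 7, 10} → 4.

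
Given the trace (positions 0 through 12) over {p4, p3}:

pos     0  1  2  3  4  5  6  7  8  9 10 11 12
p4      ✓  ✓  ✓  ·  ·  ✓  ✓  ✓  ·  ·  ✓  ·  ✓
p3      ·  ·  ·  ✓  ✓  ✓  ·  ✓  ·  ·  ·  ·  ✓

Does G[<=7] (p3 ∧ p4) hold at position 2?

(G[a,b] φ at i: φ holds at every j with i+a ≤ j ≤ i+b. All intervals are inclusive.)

Check (p3 ∧ p4) at every j in [2,9]:
  j=2: false
  j=3: false
  j=4: false
  j=5: true
  j=6: false
  j=7: true
  j=8: false
  j=9: false
Fails at j=2 → formula fails.

False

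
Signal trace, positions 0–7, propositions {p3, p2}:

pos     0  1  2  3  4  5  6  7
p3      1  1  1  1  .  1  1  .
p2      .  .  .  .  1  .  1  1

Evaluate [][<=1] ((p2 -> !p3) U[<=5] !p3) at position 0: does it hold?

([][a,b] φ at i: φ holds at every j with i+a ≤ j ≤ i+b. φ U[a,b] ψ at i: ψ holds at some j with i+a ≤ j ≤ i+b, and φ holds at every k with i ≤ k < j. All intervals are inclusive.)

Holds

Check ((p2 -> !p3) U[<=5] !p3) at every j in [0,1]:
  j=0: holds
  j=1: holds
All positions satisfy it → formula holds.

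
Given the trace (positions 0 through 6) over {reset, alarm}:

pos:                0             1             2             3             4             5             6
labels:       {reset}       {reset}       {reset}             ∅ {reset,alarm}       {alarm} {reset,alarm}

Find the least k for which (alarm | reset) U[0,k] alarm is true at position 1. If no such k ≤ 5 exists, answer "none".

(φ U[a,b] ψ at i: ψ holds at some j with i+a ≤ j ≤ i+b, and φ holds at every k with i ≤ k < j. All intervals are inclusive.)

Need earliest j ≥ 1 with alarm, and (alarm | reset) at every k in [1,j-1].
  j=1: rhs fails.
  j=2: rhs fails.
  j=3: rhs fails.
  j=4: rhs holds but lhs fails at k=3.
  j=5: rhs holds but lhs fails at k=3.
  j=6: rhs holds but lhs fails at k=3.
No witness within the range → none.

none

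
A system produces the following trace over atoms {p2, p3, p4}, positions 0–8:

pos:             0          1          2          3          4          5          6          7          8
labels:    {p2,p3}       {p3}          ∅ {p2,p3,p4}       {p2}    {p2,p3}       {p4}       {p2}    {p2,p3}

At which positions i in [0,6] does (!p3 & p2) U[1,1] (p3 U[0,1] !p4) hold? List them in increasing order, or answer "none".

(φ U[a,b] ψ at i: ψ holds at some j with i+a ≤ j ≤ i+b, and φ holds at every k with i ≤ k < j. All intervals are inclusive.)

4

Evaluate at each i in [0,6]:
  i=0: ✗ (lhs fails at k=0 before rhs at j=1)
  i=1: ✗ (lhs fails at k=1 before rhs at j=2)
  i=2: ✗ (lhs fails at k=2 before rhs at j=3)
  i=3: ✗ (lhs fails at k=3 before rhs at j=4)
  i=4: ✓ (rhs at j=5; lhs holds on [4,4])
  i=5: ✗ (no rhs in [6,6])
  i=6: ✗ (lhs fails at k=6 before rhs at j=7)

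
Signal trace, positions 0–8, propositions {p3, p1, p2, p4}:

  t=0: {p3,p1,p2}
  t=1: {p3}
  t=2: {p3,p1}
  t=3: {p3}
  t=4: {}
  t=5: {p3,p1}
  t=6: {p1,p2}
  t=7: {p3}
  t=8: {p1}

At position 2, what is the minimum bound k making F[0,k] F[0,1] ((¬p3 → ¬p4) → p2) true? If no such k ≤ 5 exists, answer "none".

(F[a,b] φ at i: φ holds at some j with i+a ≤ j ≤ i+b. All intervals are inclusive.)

Scan j = 2,3,… for F[0,1] ((¬p3 → ¬p4) → p2):
  j=2: fails
  j=3: fails
  j=4: fails
  j=5: holds
First hit at j=5, so smallest k = 5-2 = 3.

3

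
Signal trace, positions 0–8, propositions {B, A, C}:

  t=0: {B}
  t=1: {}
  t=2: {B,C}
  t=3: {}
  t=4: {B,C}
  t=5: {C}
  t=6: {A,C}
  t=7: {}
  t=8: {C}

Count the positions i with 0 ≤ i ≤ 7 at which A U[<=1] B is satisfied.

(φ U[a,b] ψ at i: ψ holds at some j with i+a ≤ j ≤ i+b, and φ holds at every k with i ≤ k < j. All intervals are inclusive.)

3

Evaluate at each i in [0,7]:
  i=0: ✓ (rhs at j=0)
  i=1: ✗ (lhs fails at k=1 before rhs at j=2)
  i=2: ✓ (rhs at j=2)
  i=3: ✗ (lhs fails at k=3 before rhs at j=4)
  i=4: ✓ (rhs at j=4)
  i=5: ✗ (no rhs in [5,6])
  i=6: ✗ (no rhs in [6,7])
  i=7: ✗ (no rhs in [7,8])
Positions where it holds: {0, 2, 4} → 3.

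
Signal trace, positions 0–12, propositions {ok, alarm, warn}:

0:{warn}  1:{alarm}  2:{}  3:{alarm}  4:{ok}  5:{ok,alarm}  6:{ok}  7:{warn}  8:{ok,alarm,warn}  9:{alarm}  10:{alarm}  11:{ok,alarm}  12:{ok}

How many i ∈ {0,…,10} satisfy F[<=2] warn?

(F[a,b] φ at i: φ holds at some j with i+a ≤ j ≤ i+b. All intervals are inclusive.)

Evaluate at each i in [0,10]:
  i=0: ✓ (witness j=0)
  i=1: ✗ (none in [1,3])
  i=2: ✗ (none in [2,4])
  i=3: ✗ (none in [3,5])
  i=4: ✗ (none in [4,6])
  i=5: ✓ (witness j=7)
  i=6: ✓ (witness j=7)
  i=7: ✓ (witness j=7)
  i=8: ✓ (witness j=8)
  i=9: ✗ (none in [9,11])
  i=10: ✗ (none in [10,12])
Positions where it holds: {0, 5, 6, 7, 8} → 5.

5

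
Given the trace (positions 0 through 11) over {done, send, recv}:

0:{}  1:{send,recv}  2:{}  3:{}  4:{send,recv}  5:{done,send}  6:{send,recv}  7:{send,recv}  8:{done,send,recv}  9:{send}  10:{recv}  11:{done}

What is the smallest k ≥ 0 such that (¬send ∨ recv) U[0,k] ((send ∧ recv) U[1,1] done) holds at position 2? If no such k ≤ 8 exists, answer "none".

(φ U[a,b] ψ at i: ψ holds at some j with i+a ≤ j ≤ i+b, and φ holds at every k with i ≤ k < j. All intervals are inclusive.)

2

Need earliest j ≥ 2 with ((send ∧ recv) U[1,1] done), and (¬send ∨ recv) at every k in [2,j-1].
  j=2: rhs fails.
  j=3: rhs fails.
  j=4: rhs holds; lhs holds on [2,3]. k = 2.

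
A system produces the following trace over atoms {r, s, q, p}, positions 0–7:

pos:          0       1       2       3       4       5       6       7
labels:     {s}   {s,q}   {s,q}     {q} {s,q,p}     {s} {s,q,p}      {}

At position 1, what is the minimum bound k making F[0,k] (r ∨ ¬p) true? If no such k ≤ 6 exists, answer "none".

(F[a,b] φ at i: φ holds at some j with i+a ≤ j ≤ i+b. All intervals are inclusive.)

Scan j = 1,2,… for (r ∨ ¬p):
  j=1: holds
First hit at j=1, so smallest k = 1-1 = 0.

0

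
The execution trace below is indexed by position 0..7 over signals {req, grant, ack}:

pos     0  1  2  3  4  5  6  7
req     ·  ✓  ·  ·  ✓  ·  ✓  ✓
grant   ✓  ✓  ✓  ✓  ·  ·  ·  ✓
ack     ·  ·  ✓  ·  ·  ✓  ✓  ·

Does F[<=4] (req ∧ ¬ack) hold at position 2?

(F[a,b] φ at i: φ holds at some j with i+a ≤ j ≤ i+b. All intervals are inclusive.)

Holds

Check (req ∧ ¬ack) at each j in [2,6]:
  j=2: false
  j=3: false
  j=4: true
  j=5: false
  j=6: false
Found at j=4 → formula holds.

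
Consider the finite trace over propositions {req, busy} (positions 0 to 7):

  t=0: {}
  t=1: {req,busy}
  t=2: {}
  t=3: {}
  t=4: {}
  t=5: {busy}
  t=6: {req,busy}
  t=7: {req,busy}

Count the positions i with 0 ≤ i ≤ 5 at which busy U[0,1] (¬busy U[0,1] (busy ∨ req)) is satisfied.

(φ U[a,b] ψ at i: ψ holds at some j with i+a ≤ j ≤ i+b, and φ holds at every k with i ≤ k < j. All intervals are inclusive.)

4

Evaluate at each i in [0,5]:
  i=0: ✓ (rhs at j=0)
  i=1: ✓ (rhs at j=1)
  i=2: ✗ (no rhs in [2,3])
  i=3: ✗ (lhs fails at k=3 before rhs at j=4)
  i=4: ✓ (rhs at j=4)
  i=5: ✓ (rhs at j=5)
Positions where it holds: {0, 1, 4, 5} → 4.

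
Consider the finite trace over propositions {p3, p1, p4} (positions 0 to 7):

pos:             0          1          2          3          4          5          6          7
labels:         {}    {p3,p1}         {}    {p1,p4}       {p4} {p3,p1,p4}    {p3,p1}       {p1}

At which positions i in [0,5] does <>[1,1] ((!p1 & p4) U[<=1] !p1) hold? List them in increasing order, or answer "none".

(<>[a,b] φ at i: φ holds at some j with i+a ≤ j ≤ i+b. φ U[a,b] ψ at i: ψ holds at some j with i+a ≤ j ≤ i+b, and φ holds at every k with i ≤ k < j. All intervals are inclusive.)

Evaluate at each i in [0,5]:
  i=0: ✗ (none in [1,1])
  i=1: ✓ (witness j=2)
  i=2: ✗ (none in [3,3])
  i=3: ✓ (witness j=4)
  i=4: ✗ (none in [5,5])
  i=5: ✗ (none in [6,6])

1, 3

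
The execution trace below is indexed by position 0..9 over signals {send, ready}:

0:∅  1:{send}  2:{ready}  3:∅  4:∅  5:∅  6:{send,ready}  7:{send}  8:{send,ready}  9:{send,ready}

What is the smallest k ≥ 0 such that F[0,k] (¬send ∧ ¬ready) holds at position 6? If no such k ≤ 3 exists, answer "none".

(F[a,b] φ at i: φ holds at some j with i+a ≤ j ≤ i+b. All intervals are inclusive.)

none

Scan j = 6,7,… for (¬send ∧ ¬ready):
  j=6: fails
  j=7: fails
  j=8: fails
  j=9: fails
No j in [6,9] satisfies it → none.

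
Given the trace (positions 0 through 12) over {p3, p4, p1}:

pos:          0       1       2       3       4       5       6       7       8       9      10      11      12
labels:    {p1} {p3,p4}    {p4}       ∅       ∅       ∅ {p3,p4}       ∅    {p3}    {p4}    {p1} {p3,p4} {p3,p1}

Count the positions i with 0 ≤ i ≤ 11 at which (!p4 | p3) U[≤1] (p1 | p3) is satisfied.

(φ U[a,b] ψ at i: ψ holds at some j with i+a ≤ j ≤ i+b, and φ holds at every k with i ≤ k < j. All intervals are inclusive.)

Evaluate at each i in [0,11]:
  i=0: ✓ (rhs at j=0)
  i=1: ✓ (rhs at j=1)
  i=2: ✗ (no rhs in [2,3])
  i=3: ✗ (no rhs in [3,4])
  i=4: ✗ (no rhs in [4,5])
  i=5: ✓ (rhs at j=6; lhs holds on [5,5])
  i=6: ✓ (rhs at j=6)
  i=7: ✓ (rhs at j=8; lhs holds on [7,7])
  i=8: ✓ (rhs at j=8)
  i=9: ✗ (lhs fails at k=9 before rhs at j=10)
  i=10: ✓ (rhs at j=10)
  i=11: ✓ (rhs at j=11)
Positions where it holds: {0, 1, 5, 6, 7, 8, 10, 11} → 8.

8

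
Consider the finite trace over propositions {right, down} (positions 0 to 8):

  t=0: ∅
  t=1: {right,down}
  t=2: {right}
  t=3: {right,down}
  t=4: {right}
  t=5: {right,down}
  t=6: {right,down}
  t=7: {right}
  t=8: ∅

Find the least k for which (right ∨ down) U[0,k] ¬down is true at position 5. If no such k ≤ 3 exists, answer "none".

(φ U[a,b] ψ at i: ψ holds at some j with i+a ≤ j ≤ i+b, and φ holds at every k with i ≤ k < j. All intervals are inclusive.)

2

Need earliest j ≥ 5 with ¬down, and (right ∨ down) at every k in [5,j-1].
  j=5: rhs fails.
  j=6: rhs fails.
  j=7: rhs holds; lhs holds on [5,6]. k = 2.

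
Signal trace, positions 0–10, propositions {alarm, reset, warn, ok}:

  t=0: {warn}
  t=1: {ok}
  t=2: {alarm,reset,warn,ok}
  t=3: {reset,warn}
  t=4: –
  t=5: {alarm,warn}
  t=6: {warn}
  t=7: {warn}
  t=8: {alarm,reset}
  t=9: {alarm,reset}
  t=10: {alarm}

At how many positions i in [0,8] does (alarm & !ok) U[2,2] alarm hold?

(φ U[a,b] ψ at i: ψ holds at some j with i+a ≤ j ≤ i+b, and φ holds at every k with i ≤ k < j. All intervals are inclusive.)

1

Evaluate at each i in [0,8]:
  i=0: ✗ (lhs fails at k=0 before rhs at j=2)
  i=1: ✗ (no rhs in [3,3])
  i=2: ✗ (no rhs in [4,4])
  i=3: ✗ (lhs fails at k=3 before rhs at j=5)
  i=4: ✗ (no rhs in [6,6])
  i=5: ✗ (no rhs in [7,7])
  i=6: ✗ (lhs fails at k=6 before rhs at j=8)
  i=7: ✗ (lhs fails at k=7 before rhs at j=9)
  i=8: ✓ (rhs at j=10; lhs holds on [8,9])
Positions where it holds: {8} → 1.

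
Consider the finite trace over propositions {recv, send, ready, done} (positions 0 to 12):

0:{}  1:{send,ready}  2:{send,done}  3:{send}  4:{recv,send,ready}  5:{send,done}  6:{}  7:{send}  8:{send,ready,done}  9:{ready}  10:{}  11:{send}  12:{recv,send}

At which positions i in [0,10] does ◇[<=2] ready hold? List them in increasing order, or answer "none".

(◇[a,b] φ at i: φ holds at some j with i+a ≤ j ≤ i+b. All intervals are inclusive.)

Evaluate at each i in [0,10]:
  i=0: ✓ (witness j=1)
  i=1: ✓ (witness j=1)
  i=2: ✓ (witness j=4)
  i=3: ✓ (witness j=4)
  i=4: ✓ (witness j=4)
  i=5: ✗ (none in [5,7])
  i=6: ✓ (witness j=8)
  i=7: ✓ (witness j=8)
  i=8: ✓ (witness j=8)
  i=9: ✓ (witness j=9)
  i=10: ✗ (none in [10,12])

0, 1, 2, 3, 4, 6, 7, 8, 9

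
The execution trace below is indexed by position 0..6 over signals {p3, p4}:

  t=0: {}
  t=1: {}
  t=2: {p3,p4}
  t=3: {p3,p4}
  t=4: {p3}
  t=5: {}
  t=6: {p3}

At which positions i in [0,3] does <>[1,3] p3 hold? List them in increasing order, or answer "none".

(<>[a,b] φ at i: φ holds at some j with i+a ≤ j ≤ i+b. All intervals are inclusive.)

Evaluate at each i in [0,3]:
  i=0: ✓ (witness j=2)
  i=1: ✓ (witness j=2)
  i=2: ✓ (witness j=3)
  i=3: ✓ (witness j=4)

0, 1, 2, 3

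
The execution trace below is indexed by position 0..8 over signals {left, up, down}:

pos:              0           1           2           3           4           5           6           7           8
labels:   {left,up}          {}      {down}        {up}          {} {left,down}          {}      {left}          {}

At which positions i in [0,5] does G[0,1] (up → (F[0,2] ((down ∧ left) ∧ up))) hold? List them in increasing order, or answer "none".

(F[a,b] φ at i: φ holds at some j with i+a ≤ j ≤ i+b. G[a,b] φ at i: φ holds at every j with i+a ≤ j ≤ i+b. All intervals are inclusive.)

1, 4, 5

Evaluate at each i in [0,5]:
  i=0: ✗ (fails at j=0)
  i=1: ✓ (all of [1,2])
  i=2: ✗ (fails at j=3)
  i=3: ✗ (fails at j=3)
  i=4: ✓ (all of [4,5])
  i=5: ✓ (all of [5,6])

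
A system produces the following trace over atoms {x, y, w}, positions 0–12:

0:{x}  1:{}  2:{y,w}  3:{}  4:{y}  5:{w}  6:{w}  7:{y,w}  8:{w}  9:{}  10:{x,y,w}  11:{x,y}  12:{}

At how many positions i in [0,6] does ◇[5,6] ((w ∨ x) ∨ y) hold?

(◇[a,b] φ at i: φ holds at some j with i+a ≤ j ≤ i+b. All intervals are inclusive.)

7

Evaluate at each i in [0,6]:
  i=0: ✓ (witness j=5)
  i=1: ✓ (witness j=6)
  i=2: ✓ (witness j=7)
  i=3: ✓ (witness j=8)
  i=4: ✓ (witness j=10)
  i=5: ✓ (witness j=10)
  i=6: ✓ (witness j=11)
Positions where it holds: {0, 1, 2, 3, 4, 5, 6} → 7.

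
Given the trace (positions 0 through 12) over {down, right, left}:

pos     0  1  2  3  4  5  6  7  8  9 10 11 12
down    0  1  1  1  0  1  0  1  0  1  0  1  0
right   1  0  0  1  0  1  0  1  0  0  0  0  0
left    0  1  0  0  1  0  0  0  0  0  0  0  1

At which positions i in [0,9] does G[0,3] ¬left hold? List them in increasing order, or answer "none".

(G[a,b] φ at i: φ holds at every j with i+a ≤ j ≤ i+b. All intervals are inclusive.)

5, 6, 7, 8

Evaluate at each i in [0,9]:
  i=0: ✗ (fails at j=1)
  i=1: ✗ (fails at j=1)
  i=2: ✗ (fails at j=4)
  i=3: ✗ (fails at j=4)
  i=4: ✗ (fails at j=4)
  i=5: ✓ (all of [5,8])
  i=6: ✓ (all of [6,9])
  i=7: ✓ (all of [7,10])
  i=8: ✓ (all of [8,11])
  i=9: ✗ (fails at j=12)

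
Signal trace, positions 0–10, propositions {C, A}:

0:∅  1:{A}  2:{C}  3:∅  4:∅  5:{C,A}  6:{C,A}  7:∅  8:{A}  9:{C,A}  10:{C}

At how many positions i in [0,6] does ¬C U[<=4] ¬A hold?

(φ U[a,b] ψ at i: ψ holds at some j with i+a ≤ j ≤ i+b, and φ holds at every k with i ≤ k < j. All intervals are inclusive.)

Evaluate at each i in [0,6]:
  i=0: ✓ (rhs at j=0)
  i=1: ✓ (rhs at j=2; lhs holds on [1,1])
  i=2: ✓ (rhs at j=2)
  i=3: ✓ (rhs at j=3)
  i=4: ✓ (rhs at j=4)
  i=5: ✗ (lhs fails at k=5 before rhs at j=7)
  i=6: ✗ (lhs fails at k=6 before rhs at j=7)
Positions where it holds: {0, 1, 2, 3, 4} → 5.

5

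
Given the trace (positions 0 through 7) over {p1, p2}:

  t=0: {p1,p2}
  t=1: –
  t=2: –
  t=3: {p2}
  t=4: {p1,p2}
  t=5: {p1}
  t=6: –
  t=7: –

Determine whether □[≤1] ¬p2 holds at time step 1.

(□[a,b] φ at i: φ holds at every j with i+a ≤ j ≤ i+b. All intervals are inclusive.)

True

Check ¬p2 at every j in [1,2]:
  j=1: true
  j=2: true
All positions satisfy it → formula holds.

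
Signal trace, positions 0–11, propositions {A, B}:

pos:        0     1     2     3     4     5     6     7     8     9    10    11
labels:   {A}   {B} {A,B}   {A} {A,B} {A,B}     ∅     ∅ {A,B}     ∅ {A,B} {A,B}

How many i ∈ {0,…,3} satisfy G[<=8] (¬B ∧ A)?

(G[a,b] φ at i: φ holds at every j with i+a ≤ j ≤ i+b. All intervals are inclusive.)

Evaluate at each i in [0,3]:
  i=0: ✗ (fails at j=1)
  i=1: ✗ (fails at j=1)
  i=2: ✗ (fails at j=2)
  i=3: ✗ (fails at j=4)
Positions where it holds: {} → 0.

0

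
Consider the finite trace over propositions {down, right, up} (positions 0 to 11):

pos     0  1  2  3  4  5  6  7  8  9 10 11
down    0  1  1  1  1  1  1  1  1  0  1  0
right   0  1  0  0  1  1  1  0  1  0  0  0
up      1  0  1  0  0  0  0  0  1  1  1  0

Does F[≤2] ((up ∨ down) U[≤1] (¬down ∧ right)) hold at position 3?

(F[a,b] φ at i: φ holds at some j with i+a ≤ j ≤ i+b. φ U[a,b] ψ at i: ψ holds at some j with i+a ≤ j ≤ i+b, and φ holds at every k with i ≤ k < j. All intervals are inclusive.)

Check ((up ∨ down) U[≤1] (¬down ∧ right)) at each j in [3,5]:
  j=3: fails
  j=4: fails
  j=5: fails
No position in the window satisfies it → formula fails.

Does not hold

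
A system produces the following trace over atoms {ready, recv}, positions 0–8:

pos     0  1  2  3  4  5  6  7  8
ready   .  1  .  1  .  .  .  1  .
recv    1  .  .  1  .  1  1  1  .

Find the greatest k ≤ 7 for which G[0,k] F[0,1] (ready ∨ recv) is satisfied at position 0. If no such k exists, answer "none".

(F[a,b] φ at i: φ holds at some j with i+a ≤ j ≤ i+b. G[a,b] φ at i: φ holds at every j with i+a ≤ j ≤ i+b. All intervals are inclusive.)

7

F[0,1] (ready ∨ recv) must hold from j=0 onward; find where it first fails.
  j=0: holds
  j=1: holds
  j=2: holds
  j=3: holds
  j=4: holds
  j=5: holds
  j=6: holds
  j=7: holds
Holds through j=7; largest k = 7.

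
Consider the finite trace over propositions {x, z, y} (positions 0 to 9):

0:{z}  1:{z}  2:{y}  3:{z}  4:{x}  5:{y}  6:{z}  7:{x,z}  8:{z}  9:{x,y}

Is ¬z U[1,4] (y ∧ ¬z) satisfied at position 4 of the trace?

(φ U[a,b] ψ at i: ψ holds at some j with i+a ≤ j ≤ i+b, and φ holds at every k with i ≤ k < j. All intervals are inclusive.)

Yes

Need some j in [5,8] with (y ∧ ¬z), and ¬z at every k in [4,j-1].
  j=5: (y ∧ ¬z) holds; ¬z holds at every k in [4,4] → satisfied.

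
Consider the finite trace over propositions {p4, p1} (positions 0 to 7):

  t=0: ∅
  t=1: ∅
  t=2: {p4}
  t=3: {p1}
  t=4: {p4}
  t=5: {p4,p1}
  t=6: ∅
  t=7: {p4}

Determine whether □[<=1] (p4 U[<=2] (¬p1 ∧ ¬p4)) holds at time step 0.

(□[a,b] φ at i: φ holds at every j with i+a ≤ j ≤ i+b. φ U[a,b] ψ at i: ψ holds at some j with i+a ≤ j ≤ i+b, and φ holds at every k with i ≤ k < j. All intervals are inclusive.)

True

Check (p4 U[<=2] (¬p1 ∧ ¬p4)) at every j in [0,1]:
  j=0: holds
  j=1: holds
All positions satisfy it → formula holds.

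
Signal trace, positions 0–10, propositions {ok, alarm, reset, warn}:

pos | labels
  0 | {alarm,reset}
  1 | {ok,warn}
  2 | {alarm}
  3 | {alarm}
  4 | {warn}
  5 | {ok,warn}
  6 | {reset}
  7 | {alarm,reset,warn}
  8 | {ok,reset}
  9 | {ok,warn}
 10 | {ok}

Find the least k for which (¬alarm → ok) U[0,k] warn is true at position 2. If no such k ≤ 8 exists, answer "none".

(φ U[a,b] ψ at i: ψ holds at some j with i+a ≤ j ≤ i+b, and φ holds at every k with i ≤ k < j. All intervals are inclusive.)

2

Need earliest j ≥ 2 with warn, and (¬alarm → ok) at every k in [2,j-1].
  j=2: rhs fails.
  j=3: rhs fails.
  j=4: rhs holds; lhs holds on [2,3]. k = 2.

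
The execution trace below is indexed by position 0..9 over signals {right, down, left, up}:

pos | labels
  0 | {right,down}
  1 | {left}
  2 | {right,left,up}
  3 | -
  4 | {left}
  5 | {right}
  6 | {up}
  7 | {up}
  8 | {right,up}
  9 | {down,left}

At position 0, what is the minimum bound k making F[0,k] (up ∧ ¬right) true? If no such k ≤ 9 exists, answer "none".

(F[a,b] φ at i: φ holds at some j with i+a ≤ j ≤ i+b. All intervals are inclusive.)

Scan j = 0,1,… for (up ∧ ¬right):
  j=0: fails
  j=1: fails
  j=2: fails
  j=3: fails
  j=4: fails
  j=5: fails
  j=6: holds
First hit at j=6, so smallest k = 6-0 = 6.

6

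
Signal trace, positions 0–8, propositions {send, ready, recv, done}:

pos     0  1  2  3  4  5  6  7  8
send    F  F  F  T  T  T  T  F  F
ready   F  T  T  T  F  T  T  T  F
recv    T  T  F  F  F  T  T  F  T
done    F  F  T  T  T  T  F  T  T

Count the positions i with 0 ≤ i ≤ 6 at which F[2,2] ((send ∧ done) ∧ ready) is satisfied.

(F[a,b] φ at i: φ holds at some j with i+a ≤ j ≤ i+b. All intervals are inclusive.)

Evaluate at each i in [0,6]:
  i=0: ✗ (none in [2,2])
  i=1: ✓ (witness j=3)
  i=2: ✗ (none in [4,4])
  i=3: ✓ (witness j=5)
  i=4: ✗ (none in [6,6])
  i=5: ✗ (none in [7,7])
  i=6: ✗ (none in [8,8])
Positions where it holds: {1, 3} → 2.

2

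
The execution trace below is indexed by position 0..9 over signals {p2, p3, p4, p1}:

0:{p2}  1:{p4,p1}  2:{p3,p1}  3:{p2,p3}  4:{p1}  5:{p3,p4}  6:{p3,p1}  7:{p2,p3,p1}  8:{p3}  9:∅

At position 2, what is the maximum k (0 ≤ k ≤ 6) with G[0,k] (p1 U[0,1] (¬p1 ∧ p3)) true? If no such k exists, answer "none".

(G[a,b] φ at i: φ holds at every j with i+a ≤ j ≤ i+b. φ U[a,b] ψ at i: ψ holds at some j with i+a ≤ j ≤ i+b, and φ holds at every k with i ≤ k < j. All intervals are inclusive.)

3

(p1 U[0,1] (¬p1 ∧ p3)) must hold from j=2 onward; find where it first fails.
  j=2: holds
  j=3: holds
  j=4: holds
  j=5: holds
  j=6: fails
Holds on [2,5], so largest k = 3.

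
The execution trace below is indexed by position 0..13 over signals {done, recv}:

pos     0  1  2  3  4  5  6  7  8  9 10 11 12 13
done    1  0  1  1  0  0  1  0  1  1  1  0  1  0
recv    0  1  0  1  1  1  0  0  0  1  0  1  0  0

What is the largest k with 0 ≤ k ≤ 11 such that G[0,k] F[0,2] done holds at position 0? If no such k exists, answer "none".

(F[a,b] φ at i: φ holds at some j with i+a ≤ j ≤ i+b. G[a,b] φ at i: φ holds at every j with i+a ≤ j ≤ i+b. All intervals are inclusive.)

F[0,2] done must hold from j=0 onward; find where it first fails.
  j=0: holds
  j=1: holds
  j=2: holds
  j=3: holds
  j=4: holds
  j=5: holds
  j=6: holds
  j=7: holds
  j=8: holds
  j=9: holds
  j=10: holds
  j=11: holds
Holds through j=11; largest k = 11.

11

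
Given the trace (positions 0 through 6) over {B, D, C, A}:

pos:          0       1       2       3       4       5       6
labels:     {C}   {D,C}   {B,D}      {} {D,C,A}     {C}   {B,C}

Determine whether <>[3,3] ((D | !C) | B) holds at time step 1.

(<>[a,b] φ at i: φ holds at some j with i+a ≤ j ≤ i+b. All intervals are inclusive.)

Check ((D | !C) | B) at each j in [4,4]:
  j=4: true
Found at j=4 → formula holds.

True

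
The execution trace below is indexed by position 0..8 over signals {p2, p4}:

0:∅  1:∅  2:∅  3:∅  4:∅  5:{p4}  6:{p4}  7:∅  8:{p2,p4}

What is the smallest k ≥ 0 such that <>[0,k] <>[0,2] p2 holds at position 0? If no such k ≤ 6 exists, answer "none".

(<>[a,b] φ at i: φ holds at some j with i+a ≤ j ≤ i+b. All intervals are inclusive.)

Scan j = 0,1,… for <>[0,2] p2:
  j=0: fails
  j=1: fails
  j=2: fails
  j=3: fails
  j=4: fails
  j=5: fails
  j=6: holds
First hit at j=6, so smallest k = 6-0 = 6.

6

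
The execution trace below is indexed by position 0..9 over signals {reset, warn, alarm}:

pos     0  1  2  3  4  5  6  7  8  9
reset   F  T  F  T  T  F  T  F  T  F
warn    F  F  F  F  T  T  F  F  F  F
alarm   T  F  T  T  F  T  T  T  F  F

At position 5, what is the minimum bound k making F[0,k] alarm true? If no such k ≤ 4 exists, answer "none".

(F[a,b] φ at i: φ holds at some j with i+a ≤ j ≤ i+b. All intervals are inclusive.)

0

Scan j = 5,6,… for alarm:
  j=5: holds
First hit at j=5, so smallest k = 5-5 = 0.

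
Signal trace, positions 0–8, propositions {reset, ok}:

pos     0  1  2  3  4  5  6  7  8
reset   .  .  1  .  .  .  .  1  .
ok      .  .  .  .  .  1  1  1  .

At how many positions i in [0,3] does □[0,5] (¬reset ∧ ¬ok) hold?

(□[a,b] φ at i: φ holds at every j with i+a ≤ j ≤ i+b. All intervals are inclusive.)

Evaluate at each i in [0,3]:
  i=0: ✗ (fails at j=2)
  i=1: ✗ (fails at j=2)
  i=2: ✗ (fails at j=2)
  i=3: ✗ (fails at j=5)
Positions where it holds: {} → 0.

0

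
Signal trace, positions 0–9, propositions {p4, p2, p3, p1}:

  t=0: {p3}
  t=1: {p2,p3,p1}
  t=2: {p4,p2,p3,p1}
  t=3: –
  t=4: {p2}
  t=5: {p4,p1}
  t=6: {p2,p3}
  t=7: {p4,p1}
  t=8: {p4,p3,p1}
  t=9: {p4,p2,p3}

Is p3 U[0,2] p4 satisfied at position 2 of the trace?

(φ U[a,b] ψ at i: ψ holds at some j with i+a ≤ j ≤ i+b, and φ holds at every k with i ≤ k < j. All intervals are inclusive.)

True

Need some j in [2,4] with p4, and p3 at every k in [2,j-1].
  j=2: p4 holds; no prefix to check → satisfied.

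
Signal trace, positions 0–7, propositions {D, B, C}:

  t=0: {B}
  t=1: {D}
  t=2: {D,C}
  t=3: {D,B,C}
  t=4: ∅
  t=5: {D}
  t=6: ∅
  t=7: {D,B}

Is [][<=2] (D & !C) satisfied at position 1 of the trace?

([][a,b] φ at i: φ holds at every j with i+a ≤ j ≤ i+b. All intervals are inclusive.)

Does not hold

Check (D & !C) at every j in [1,3]:
  j=1: true
  j=2: false
  j=3: false
Fails at j=2 → formula fails.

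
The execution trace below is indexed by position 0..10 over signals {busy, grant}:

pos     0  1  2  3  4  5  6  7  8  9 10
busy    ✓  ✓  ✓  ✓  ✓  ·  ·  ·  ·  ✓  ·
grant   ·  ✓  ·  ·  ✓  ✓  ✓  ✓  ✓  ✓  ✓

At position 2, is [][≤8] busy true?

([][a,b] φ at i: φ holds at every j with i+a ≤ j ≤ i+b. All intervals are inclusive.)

Check busy at every j in [2,10]:
  j=2: true
  j=3: true
  j=4: true
  j=5: false
  j=6: false
  j=7: false
  j=8: false
  j=9: true
  j=10: false
Fails at j=5 → formula fails.

No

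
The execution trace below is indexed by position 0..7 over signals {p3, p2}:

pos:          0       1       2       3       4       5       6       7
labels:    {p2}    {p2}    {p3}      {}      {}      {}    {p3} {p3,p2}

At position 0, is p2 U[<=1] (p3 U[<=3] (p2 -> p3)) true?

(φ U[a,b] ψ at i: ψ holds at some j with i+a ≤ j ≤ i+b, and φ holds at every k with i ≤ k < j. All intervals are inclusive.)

Need some j in [0,1] with (p3 U[<=3] (p2 -> p3)), and p2 at every k in [0,j-1].
  j=0: (p3 U[<=3] (p2 -> p3)) — fails.
  j=1: (p3 U[<=3] (p2 -> p3)) — fails.
No j in the window works → until fails.

Does not hold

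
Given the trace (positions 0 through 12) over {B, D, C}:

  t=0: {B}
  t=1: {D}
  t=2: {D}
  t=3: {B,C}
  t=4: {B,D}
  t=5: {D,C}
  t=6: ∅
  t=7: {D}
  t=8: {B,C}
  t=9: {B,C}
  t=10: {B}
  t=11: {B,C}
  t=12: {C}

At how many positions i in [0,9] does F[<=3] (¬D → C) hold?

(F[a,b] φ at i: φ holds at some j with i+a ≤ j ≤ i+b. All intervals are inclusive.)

10

Evaluate at each i in [0,9]:
  i=0: ✓ (witness j=1)
  i=1: ✓ (witness j=1)
  i=2: ✓ (witness j=2)
  i=3: ✓ (witness j=3)
  i=4: ✓ (witness j=4)
  i=5: ✓ (witness j=5)
  i=6: ✓ (witness j=7)
  i=7: ✓ (witness j=7)
  i=8: ✓ (witness j=8)
  i=9: ✓ (witness j=9)
Positions where it holds: {0, 1, 2, 3, 4, 5, 6, 7, 8, 9} → 10.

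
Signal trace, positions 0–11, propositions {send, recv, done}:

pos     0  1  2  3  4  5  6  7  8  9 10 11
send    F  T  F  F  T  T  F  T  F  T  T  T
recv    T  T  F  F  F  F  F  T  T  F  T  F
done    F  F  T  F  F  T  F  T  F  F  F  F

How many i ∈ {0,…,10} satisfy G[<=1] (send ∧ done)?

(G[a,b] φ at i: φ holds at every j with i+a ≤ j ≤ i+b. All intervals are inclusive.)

0

Evaluate at each i in [0,10]:
  i=0: ✗ (fails at j=0)
  i=1: ✗ (fails at j=1)
  i=2: ✗ (fails at j=2)
  i=3: ✗ (fails at j=3)
  i=4: ✗ (fails at j=4)
  i=5: ✗ (fails at j=6)
  i=6: ✗ (fails at j=6)
  i=7: ✗ (fails at j=8)
  i=8: ✗ (fails at j=8)
  i=9: ✗ (fails at j=9)
  i=10: ✗ (fails at j=10)
Positions where it holds: {} → 0.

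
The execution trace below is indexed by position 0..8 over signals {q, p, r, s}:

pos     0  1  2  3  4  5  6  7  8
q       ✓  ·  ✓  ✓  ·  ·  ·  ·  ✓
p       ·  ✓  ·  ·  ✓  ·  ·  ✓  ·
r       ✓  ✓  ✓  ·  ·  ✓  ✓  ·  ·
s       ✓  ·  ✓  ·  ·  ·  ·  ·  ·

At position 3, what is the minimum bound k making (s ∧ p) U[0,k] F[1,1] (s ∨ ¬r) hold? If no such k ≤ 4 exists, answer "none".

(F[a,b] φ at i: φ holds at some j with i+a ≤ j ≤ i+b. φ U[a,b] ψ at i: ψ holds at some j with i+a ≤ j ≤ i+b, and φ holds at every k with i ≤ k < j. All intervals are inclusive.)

0

Need earliest j ≥ 3 with F[1,1] (s ∨ ¬r), and (s ∧ p) at every k in [3,j-1].
  j=3: rhs holds (empty prefix). k = 0.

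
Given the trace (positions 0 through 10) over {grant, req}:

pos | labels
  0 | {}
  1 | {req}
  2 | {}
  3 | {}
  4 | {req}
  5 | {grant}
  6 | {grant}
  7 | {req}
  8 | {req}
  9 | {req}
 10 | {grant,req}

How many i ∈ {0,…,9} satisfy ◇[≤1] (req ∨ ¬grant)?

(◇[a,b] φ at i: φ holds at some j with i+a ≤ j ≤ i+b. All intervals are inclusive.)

Evaluate at each i in [0,9]:
  i=0: ✓ (witness j=0)
  i=1: ✓ (witness j=1)
  i=2: ✓ (witness j=2)
  i=3: ✓ (witness j=3)
  i=4: ✓ (witness j=4)
  i=5: ✗ (none in [5,6])
  i=6: ✓ (witness j=7)
  i=7: ✓ (witness j=7)
  i=8: ✓ (witness j=8)
  i=9: ✓ (witness j=9)
Positions where it holds: {0, 1, 2, 3, 4, 6, 7, 8, 9} → 9.

9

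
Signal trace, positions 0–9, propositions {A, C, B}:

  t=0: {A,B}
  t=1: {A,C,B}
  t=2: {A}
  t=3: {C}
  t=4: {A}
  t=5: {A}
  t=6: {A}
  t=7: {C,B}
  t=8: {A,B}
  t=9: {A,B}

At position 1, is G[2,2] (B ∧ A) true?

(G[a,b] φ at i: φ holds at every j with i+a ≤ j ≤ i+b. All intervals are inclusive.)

Check (B ∧ A) at every j in [3,3]:
  j=3: false
Fails at j=3 → formula fails.

Does not hold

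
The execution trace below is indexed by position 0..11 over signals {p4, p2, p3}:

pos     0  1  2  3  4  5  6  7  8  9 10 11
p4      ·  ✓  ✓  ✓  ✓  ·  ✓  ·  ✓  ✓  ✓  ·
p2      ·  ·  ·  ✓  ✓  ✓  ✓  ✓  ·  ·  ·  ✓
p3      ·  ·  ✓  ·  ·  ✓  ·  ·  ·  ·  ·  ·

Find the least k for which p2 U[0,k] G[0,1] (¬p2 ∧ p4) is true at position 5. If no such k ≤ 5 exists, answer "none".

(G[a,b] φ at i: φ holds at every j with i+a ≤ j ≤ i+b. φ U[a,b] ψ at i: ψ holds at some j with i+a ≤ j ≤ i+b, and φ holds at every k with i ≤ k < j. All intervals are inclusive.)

3

Need earliest j ≥ 5 with G[0,1] (¬p2 ∧ p4), and p2 at every k in [5,j-1].
  j=5: rhs fails.
  j=6: rhs fails.
  j=7: rhs fails.
  j=8: rhs holds; lhs holds on [5,7]. k = 3.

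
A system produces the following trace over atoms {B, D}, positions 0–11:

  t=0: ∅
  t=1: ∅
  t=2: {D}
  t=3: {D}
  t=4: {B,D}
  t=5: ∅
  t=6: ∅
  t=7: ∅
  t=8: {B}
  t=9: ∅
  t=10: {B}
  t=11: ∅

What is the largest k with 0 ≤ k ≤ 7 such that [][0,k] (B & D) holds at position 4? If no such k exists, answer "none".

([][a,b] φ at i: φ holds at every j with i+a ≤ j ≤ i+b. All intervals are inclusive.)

0

(B & D) must hold from j=4 onward; find where it first fails.
  j=4: holds
  j=5: fails
Holds on [4,4], so largest k = 0.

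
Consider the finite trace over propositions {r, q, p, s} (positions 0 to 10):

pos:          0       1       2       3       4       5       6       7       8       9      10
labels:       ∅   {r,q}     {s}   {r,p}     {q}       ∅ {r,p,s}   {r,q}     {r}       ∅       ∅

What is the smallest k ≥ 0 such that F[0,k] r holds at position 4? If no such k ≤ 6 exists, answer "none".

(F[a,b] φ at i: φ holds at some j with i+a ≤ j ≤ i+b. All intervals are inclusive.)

Scan j = 4,5,… for r:
  j=4: fails
  j=5: fails
  j=6: holds
First hit at j=6, so smallest k = 6-4 = 2.

2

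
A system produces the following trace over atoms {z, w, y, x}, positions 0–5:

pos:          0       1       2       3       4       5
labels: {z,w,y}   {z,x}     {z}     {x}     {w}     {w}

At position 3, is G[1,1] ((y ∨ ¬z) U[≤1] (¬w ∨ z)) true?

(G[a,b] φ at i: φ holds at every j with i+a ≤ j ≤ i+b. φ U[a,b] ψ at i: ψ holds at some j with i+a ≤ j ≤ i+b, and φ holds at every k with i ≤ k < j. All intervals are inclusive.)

Check ((y ∨ ¬z) U[≤1] (¬w ∨ z)) at every j in [4,4]:
  j=4: fails
Fails at j=4 → formula fails.

No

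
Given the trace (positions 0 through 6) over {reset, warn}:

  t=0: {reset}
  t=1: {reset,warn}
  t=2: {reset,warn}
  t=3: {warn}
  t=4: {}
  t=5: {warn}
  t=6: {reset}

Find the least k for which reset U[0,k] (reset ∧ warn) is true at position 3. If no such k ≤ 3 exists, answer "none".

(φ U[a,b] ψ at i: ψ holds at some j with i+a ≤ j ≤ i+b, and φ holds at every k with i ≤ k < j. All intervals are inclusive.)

none

Need earliest j ≥ 3 with (reset ∧ warn), and reset at every k in [3,j-1].
  j=3: rhs fails.
  j=4: rhs fails.
  j=5: rhs fails.
  j=6: rhs fails.
No witness within the range → none.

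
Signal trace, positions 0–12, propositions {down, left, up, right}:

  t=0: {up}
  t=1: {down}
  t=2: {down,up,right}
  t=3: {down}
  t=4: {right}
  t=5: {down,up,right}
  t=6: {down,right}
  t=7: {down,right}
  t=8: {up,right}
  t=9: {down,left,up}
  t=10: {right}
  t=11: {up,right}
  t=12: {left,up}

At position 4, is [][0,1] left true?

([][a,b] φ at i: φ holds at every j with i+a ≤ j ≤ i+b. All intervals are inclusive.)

No

Check left at every j in [4,5]:
  j=4: false
  j=5: false
Fails at j=4 → formula fails.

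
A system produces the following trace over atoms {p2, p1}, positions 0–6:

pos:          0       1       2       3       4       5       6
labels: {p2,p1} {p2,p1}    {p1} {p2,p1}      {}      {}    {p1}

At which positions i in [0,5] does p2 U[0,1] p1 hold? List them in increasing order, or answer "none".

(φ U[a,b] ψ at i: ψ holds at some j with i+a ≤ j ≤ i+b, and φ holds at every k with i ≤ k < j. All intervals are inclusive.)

Evaluate at each i in [0,5]:
  i=0: ✓ (rhs at j=0)
  i=1: ✓ (rhs at j=1)
  i=2: ✓ (rhs at j=2)
  i=3: ✓ (rhs at j=3)
  i=4: ✗ (no rhs in [4,5])
  i=5: ✗ (lhs fails at k=5 before rhs at j=6)

0, 1, 2, 3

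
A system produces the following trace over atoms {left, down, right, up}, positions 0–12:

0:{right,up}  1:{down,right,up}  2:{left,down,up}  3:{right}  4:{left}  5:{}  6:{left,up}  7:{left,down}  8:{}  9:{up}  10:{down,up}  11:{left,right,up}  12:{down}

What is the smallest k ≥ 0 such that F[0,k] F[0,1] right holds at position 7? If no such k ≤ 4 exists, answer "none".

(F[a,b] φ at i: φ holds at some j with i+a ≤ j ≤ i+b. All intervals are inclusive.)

3

Scan j = 7,8,… for F[0,1] right:
  j=7: fails
  j=8: fails
  j=9: fails
  j=10: holds
First hit at j=10, so smallest k = 10-7 = 3.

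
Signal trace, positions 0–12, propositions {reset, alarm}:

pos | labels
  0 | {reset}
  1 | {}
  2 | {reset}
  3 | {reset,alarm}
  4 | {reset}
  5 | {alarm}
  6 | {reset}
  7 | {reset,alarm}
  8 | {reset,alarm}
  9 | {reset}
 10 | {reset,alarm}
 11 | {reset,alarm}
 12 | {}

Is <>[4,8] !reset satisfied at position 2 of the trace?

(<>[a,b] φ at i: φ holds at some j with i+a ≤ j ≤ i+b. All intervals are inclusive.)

Check !reset at each j in [6,10]:
  j=6: false
  j=7: false
  j=8: false
  j=9: false
  j=10: false
No position in the window satisfies it → formula fails.

False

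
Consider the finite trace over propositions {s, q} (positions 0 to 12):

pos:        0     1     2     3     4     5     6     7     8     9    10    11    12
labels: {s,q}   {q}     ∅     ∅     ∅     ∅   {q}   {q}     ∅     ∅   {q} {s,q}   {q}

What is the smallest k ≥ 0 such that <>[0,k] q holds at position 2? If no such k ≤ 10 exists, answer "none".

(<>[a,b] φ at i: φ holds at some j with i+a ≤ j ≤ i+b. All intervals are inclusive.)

Scan j = 2,3,… for q:
  j=2: fails
  j=3: fails
  j=4: fails
  j=5: fails
  j=6: holds
First hit at j=6, so smallest k = 6-2 = 4.

4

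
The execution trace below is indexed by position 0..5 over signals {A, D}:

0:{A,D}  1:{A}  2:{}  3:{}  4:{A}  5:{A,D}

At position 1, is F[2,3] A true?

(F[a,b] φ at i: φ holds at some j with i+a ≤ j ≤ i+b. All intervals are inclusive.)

True

Check A at each j in [3,4]:
  j=3: false
  j=4: true
Found at j=4 → formula holds.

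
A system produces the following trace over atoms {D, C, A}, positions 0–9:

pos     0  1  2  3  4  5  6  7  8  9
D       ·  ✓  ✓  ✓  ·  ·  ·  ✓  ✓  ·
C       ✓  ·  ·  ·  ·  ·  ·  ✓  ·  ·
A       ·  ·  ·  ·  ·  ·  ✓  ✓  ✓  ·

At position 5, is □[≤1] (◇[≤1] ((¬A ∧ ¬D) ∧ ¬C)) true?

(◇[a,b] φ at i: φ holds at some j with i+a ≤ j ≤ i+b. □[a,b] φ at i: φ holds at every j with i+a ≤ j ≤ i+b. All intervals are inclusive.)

Does not hold

Check ◇[≤1] ((¬A ∧ ¬D) ∧ ¬C) at every j in [5,6]:
  j=5: holds (witness at 5)
  j=6: fails (none in [6,7])
Fails at j=6 → formula fails.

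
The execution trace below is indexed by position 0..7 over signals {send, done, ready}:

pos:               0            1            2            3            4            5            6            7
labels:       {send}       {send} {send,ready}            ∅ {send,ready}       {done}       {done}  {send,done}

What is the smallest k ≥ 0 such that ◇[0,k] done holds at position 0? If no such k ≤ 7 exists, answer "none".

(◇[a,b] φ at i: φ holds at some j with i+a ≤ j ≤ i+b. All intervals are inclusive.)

Scan j = 0,1,… for done:
  j=0: fails
  j=1: fails
  j=2: fails
  j=3: fails
  j=4: fails
  j=5: holds
First hit at j=5, so smallest k = 5-0 = 5.

5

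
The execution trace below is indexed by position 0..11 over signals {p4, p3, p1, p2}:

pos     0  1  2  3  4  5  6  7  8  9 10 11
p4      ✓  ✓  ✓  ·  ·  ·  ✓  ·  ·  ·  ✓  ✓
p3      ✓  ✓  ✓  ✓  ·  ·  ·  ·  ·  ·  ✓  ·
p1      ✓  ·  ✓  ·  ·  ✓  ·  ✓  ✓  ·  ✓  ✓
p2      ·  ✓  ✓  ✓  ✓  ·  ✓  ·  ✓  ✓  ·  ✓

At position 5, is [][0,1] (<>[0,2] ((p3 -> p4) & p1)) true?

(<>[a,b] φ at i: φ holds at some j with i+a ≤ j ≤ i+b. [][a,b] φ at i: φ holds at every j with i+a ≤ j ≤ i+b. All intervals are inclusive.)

Check <>[0,2] ((p3 -> p4) & p1) at every j in [5,6]:
  j=5: holds (witness at 5)
  j=6: holds (witness at 7)
All positions satisfy it → formula holds.

Holds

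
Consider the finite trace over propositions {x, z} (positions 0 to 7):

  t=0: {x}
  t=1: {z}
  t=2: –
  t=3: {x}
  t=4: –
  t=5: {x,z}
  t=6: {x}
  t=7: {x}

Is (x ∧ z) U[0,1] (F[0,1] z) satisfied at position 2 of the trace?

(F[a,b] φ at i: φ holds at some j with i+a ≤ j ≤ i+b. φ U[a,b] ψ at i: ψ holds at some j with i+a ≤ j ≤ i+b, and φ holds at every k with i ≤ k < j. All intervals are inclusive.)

No

Need some j in [2,3] with F[0,1] z, and (x ∧ z) at every k in [2,j-1].
  j=2: F[0,1] z — fails (none in [2,3]).
  j=3: F[0,1] z — fails (none in [3,4]).
No j in the window works → until fails.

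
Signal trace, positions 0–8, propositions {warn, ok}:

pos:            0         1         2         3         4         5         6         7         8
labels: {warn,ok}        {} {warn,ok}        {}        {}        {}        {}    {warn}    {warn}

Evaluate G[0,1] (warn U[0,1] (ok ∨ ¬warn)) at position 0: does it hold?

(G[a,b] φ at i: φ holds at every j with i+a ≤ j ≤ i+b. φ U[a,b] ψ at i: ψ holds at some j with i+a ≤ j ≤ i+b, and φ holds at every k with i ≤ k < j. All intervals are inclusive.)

Holds

Check (warn U[0,1] (ok ∨ ¬warn)) at every j in [0,1]:
  j=0: holds
  j=1: holds
All positions satisfy it → formula holds.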